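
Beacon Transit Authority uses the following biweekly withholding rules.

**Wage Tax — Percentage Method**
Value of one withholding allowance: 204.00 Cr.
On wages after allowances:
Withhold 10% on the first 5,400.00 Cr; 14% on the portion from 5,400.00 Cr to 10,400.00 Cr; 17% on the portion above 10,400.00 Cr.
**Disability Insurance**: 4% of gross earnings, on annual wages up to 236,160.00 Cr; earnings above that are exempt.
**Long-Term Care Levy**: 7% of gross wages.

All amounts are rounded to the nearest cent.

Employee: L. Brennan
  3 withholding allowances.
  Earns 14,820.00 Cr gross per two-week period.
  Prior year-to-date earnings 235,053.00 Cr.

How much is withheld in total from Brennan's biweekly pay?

2,969.04 Cr

Wage Tax: taxable = 14,820.00 Cr − 3×204.00 Cr = 14,208.00 Cr
  1,240.00 Cr + 17% × (14,208.00 Cr − 10,400.00 Cr) = 1,240.00 Cr + 17% × 3,808.00 Cr = 1,887.36 Cr
Disability Insurance: cap 236,160.00 Cr − YTD 235,053.00 Cr = 1,107.00 Cr subject; 4% × 1,107.00 Cr = 44.28 Cr
Long-Term Care Levy: 7% × 14,820.00 Cr = 1,037.40 Cr
Total: 1,887.36 Cr + 44.28 Cr + 1,037.40 Cr = 2,969.04 Cr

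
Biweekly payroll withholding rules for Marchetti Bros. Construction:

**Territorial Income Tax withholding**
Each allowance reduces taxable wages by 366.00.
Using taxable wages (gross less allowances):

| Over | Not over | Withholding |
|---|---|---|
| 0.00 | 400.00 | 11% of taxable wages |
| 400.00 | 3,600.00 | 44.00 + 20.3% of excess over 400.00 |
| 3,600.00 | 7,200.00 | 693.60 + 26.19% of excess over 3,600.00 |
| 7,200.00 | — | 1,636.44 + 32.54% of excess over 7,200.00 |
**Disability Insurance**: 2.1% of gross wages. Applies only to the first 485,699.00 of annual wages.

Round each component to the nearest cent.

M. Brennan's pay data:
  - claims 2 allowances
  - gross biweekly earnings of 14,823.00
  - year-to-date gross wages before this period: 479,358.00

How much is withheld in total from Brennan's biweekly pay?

Territorial Income Tax: taxable = 14,823.00 − 2×366.00 = 14,091.00
  1,636.44 + 32.54% × (14,091.00 − 7,200.00) = 1,636.44 + 32.54% × 6,891.00 = 3,878.77
Disability Insurance: cap 485,699.00 − YTD 479,358.00 = 6,341.00 subject; 2.1% × 6,341.00 = 133.16
Total: 3,878.77 + 133.16 = 4,011.93

4,011.93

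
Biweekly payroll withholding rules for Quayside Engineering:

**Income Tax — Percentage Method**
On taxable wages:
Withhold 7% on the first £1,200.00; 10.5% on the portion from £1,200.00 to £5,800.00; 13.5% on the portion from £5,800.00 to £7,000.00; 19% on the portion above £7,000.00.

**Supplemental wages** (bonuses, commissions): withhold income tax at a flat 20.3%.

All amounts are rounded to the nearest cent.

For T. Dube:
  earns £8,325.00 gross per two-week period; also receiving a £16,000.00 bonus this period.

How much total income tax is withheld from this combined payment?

Income Tax: taxable = £8,325.00
  £729.00 + 19% × (£8,325.00 − £7,000.00) = £729.00 + 19% × £1,325.00 = £980.75
Supplemental (20.3% flat on bonus): 20.3% × £16,000.00 = £3,248.00
Total income tax: £980.75 + £3,248.00 = £4,228.75

£4,228.75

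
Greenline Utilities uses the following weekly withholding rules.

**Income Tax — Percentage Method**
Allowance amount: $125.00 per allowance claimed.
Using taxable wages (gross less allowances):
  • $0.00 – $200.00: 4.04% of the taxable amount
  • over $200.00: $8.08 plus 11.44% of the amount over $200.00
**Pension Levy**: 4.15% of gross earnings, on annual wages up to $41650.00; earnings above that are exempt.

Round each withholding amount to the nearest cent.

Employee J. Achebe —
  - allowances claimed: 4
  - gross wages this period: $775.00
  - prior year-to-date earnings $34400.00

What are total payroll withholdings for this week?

$48.82

Income Tax: taxable = $775.00 − 4×$125.00 = $275.00
  $8.08 + 11.44% × ($275.00 − $200.00) = $8.08 + 11.44% × $75.00 = $16.66
Pension Levy: 4.15% × $775.00 = $32.16
Total: $16.66 + $32.16 = $48.82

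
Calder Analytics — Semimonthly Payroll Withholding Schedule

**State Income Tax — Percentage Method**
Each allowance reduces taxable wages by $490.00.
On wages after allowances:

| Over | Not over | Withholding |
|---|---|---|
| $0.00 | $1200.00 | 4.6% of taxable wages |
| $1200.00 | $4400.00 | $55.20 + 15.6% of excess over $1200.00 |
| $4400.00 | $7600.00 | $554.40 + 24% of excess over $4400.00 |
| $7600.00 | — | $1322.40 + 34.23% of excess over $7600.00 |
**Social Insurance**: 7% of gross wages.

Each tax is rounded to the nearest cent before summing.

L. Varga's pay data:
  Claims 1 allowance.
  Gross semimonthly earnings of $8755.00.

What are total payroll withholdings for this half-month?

$2162.88

State Income Tax: taxable = $8755.00 − 1×$490.00 = $8265.00
  $1322.40 + 34.23% × ($8265.00 − $7600.00) = $1322.40 + 34.23% × $665.00 = $1550.03
Social Insurance: 7% × $8755.00 = $612.85
Total: $1550.03 + $612.85 = $2162.88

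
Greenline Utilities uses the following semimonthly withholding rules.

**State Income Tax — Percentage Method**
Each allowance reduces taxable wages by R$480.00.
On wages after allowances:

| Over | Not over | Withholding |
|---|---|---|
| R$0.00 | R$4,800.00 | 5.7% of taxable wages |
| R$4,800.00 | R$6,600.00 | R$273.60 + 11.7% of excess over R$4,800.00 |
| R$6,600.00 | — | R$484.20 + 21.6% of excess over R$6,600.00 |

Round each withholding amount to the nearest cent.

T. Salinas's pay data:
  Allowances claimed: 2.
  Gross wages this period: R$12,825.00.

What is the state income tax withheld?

State Income Tax: taxable = R$12,825.00 − 2×R$480.00 = R$11,865.00
  R$484.20 + 21.6% × (R$11,865.00 − R$6,600.00) = R$484.20 + 21.6% × R$5,265.00 = R$1,621.44

R$1,621.44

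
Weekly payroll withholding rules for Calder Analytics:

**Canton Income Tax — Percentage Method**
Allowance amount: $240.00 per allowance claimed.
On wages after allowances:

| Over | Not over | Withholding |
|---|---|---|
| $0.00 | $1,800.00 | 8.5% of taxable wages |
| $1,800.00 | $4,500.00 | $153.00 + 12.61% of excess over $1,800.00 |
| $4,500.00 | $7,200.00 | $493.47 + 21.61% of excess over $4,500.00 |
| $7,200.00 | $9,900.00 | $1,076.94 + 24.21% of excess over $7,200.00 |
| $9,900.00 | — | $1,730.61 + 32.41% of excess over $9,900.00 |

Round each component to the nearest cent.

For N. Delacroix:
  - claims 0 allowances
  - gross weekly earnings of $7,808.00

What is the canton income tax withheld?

$1,224.14

Canton Income Tax: taxable = $7,808.00
  $1,076.94 + 24.21% × ($7,808.00 − $7,200.00) = $1,076.94 + 24.21% × $608.00 = $1,224.14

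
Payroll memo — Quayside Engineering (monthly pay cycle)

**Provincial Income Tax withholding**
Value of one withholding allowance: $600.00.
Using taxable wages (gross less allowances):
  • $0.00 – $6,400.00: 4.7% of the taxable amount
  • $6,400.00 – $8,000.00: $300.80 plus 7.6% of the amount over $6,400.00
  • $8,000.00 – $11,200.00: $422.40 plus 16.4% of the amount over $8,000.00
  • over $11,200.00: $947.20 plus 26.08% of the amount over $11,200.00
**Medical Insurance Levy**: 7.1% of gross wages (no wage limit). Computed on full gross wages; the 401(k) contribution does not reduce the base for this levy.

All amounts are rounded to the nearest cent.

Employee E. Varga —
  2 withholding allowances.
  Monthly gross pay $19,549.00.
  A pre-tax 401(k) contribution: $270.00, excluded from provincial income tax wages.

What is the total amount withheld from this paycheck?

Provincial Income Tax: taxable = $19,549.00 − $270.00 − 2×$600.00 = $18,079.00
  $947.20 + 26.08% × ($18,079.00 − $11,200.00) = $947.20 + 26.08% × $6,879.00 = $2,741.24
Medical Insurance Levy: 7.1% × $19,549.00 = $1,387.98
Total: $2,741.24 + $1,387.98 = $4,129.22

$4,129.22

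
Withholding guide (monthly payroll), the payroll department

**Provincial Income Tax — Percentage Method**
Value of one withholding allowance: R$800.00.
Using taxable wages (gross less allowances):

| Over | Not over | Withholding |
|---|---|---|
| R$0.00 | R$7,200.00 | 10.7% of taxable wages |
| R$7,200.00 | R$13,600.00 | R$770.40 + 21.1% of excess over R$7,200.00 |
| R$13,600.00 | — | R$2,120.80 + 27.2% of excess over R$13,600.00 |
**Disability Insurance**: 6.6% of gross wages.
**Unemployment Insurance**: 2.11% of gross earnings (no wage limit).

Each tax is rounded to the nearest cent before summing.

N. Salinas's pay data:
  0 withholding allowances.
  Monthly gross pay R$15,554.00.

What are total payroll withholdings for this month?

R$4,007.04

Provincial Income Tax: taxable = R$15,554.00
  R$2,120.80 + 27.2% × (R$15,554.00 − R$13,600.00) = R$2,120.80 + 27.2% × R$1,954.00 = R$2,652.29
Disability Insurance: 6.6% × R$15,554.00 = R$1,026.56
Unemployment Insurance: 2.11% × R$15,554.00 = R$328.19
Total: R$2,652.29 + R$1,026.56 + R$328.19 = R$4,007.04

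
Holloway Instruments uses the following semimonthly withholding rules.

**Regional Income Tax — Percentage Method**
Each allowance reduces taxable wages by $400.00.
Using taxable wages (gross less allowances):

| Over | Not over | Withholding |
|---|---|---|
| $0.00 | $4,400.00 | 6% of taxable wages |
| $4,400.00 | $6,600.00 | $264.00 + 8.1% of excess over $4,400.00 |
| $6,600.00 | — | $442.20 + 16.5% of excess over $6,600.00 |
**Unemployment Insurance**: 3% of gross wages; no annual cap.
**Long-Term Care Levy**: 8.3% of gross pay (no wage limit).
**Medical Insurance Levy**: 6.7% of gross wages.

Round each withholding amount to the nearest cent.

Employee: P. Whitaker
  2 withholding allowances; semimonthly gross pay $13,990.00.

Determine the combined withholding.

Regional Income Tax: taxable = $13,990.00 − 2×$400.00 = $13,190.00
  $442.20 + 16.5% × ($13,190.00 − $6,600.00) = $442.20 + 16.5% × $6,590.00 = $1,529.55
Unemployment Insurance: 3% × $13,990.00 = $419.70
Long-Term Care Levy: 8.3% × $13,990.00 = $1,161.17
Medical Insurance Levy: 6.7% × $13,990.00 = $937.33
Total: $1,529.55 + $419.70 + $1,161.17 + $937.33 = $4,047.75

$4,047.75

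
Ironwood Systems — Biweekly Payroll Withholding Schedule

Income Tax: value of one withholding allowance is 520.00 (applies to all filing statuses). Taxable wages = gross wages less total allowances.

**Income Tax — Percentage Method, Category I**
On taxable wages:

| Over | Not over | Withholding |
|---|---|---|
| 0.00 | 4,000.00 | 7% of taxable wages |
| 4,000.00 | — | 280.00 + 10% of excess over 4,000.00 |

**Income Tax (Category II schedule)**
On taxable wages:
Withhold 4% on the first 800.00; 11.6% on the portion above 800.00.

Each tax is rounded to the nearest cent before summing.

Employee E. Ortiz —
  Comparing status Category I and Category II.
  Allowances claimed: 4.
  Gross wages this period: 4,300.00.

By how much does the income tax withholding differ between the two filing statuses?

Income Tax (Category I): taxable = 4,300.00 − 4×520.00 = 2,220.00
  7% × 2,220.00 = 155.40
Income Tax (Category II): taxable = 4,300.00 − 4×520.00 = 2,220.00
  32.00 + 11.6% × (2,220.00 − 800.00) = 32.00 + 11.6% × 1,420.00 = 196.72
Difference: |155.40 − 196.72| = 41.32 (higher under Category II)

41.32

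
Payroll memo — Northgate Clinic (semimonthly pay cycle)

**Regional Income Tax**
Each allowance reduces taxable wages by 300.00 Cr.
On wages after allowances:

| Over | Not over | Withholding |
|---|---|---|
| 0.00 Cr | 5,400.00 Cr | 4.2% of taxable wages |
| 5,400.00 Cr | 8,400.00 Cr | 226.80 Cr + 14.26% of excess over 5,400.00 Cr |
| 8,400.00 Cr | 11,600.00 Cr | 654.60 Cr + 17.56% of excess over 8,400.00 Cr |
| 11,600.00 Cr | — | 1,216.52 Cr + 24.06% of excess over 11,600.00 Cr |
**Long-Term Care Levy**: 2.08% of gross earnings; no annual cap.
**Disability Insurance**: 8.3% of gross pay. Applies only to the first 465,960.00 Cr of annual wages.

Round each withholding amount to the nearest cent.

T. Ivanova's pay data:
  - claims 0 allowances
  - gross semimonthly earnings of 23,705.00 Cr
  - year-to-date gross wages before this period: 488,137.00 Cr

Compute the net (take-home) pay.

19,082.96 Cr

Regional Income Tax: taxable = 23,705.00 Cr
  1,216.52 Cr + 24.06% × (23,705.00 Cr − 11,600.00 Cr) = 1,216.52 Cr + 24.06% × 12,105.00 Cr = 4,128.98 Cr
Long-Term Care Levy: 2.08% × 23,705.00 Cr = 493.06 Cr
Disability Insurance: YTD 488,137.00 Cr ≥ cap 465,960.00 Cr → 0.00 Cr
Total withheld: 4,128.98 Cr + 493.06 Cr + 0.00 Cr = 4,622.04 Cr
Net pay: 23,705.00 Cr − 4,622.04 Cr = 19,082.96 Cr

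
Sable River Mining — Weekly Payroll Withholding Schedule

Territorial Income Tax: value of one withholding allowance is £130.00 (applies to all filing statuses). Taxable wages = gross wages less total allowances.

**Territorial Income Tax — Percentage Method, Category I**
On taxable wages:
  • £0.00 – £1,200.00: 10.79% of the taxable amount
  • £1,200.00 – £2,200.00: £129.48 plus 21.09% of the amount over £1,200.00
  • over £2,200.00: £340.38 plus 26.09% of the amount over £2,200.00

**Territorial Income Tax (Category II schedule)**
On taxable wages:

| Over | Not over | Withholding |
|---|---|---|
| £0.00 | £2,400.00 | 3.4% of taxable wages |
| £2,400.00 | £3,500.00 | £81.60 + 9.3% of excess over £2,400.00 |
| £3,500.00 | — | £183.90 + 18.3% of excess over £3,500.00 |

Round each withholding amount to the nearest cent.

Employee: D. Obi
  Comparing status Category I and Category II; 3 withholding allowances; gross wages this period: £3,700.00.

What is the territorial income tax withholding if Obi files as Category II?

Territorial Income Tax (Category II): taxable = £3,700.00 − 3×£130.00 = £3,310.00
  £81.60 + 9.3% × (£3,310.00 − £2,400.00) = £81.60 + 9.3% × £910.00 = £166.23

£166.23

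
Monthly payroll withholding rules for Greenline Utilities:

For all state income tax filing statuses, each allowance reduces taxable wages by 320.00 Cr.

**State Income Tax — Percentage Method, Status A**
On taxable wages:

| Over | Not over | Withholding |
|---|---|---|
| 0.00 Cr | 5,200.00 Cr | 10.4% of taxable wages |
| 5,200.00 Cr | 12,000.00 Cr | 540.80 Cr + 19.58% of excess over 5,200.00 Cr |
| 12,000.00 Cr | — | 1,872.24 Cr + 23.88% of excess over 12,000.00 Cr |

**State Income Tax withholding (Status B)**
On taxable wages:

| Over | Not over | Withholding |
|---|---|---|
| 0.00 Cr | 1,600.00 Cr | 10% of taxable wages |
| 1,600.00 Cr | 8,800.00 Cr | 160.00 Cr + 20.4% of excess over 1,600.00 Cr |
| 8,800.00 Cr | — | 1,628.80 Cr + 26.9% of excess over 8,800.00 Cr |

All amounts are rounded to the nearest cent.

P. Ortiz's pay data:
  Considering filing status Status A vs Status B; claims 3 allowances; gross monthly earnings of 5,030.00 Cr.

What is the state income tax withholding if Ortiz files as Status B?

663.88 Cr

State Income Tax (Status B): taxable = 5,030.00 Cr − 3×320.00 Cr = 4,070.00 Cr
  160.00 Cr + 20.4% × (4,070.00 Cr − 1,600.00 Cr) = 160.00 Cr + 20.4% × 2,470.00 Cr = 663.88 Cr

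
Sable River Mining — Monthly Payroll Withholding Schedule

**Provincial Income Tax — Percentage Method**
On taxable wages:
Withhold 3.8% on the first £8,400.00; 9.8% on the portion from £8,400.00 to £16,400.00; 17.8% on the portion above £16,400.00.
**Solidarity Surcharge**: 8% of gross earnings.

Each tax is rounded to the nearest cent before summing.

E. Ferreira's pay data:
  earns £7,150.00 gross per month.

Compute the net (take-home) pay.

£6,306.30

Provincial Income Tax: taxable = £7,150.00
  3.8% × £7,150.00 = £271.70
Solidarity Surcharge: 8% × £7,150.00 = £572.00
Total withheld: £271.70 + £572.00 = £843.70
Net pay: £7,150.00 − £843.70 = £6,306.30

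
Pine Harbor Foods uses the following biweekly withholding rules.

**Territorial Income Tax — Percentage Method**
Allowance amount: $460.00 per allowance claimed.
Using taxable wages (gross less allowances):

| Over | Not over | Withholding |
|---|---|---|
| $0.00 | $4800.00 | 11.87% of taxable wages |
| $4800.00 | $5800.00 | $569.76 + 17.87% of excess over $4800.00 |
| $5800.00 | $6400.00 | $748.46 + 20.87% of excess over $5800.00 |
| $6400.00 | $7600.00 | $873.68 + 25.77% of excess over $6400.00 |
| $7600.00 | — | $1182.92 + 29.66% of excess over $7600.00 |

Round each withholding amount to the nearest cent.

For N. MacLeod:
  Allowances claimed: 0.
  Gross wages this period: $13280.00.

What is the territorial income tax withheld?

Territorial Income Tax: taxable = $13280.00
  $1182.92 + 29.66% × ($13280.00 − $7600.00) = $1182.92 + 29.66% × $5680.00 = $2867.61

$2867.61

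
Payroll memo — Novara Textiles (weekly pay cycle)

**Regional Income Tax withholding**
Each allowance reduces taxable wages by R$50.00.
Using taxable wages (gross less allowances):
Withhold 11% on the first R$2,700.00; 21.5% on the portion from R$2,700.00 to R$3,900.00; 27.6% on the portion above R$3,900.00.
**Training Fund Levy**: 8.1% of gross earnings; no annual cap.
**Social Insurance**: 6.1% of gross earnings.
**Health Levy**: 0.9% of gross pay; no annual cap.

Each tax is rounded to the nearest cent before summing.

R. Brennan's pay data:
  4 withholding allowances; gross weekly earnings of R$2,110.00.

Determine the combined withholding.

R$528.71

Regional Income Tax: taxable = R$2,110.00 − 4×R$50.00 = R$1,910.00
  11% × R$1,910.00 = R$210.10
Training Fund Levy: 8.1% × R$2,110.00 = R$170.91
Social Insurance: 6.1% × R$2,110.00 = R$128.71
Health Levy: 0.9% × R$2,110.00 = R$18.99
Total: R$210.10 + R$170.91 + R$128.71 + R$18.99 = R$528.71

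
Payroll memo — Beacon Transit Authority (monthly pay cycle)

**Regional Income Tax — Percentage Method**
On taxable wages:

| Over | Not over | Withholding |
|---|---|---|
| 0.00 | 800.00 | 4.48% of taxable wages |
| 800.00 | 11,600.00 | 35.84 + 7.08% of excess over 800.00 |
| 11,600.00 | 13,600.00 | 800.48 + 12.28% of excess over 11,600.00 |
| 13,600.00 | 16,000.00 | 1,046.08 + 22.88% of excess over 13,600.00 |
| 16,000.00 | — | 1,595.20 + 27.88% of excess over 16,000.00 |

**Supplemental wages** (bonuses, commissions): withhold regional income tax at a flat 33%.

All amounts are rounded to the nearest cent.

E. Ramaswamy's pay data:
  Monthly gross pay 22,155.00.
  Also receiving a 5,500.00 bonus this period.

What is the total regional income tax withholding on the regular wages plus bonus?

Regional Income Tax: taxable = 22,155.00
  1,595.20 + 27.88% × (22,155.00 − 16,000.00) = 1,595.20 + 27.88% × 6,155.00 = 3,311.21
Supplemental (33% flat on bonus): 33% × 5,500.00 = 1,815.00
Total regional income tax: 3,311.21 + 1,815.00 = 5,126.21

5,126.21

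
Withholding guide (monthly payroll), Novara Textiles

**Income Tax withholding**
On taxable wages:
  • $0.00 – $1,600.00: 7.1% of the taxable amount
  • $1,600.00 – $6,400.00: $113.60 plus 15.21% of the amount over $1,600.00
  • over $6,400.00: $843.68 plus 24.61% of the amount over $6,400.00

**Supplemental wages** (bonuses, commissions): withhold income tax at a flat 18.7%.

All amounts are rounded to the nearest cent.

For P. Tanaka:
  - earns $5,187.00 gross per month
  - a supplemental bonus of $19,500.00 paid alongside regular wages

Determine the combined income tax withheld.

$4,305.68

Income Tax: taxable = $5,187.00
  $113.60 + 15.21% × ($5,187.00 − $1,600.00) = $113.60 + 15.21% × $3,587.00 = $659.18
Supplemental (18.7% flat on bonus): 18.7% × $19,500.00 = $3,646.50
Total income tax: $659.18 + $3,646.50 = $4,305.68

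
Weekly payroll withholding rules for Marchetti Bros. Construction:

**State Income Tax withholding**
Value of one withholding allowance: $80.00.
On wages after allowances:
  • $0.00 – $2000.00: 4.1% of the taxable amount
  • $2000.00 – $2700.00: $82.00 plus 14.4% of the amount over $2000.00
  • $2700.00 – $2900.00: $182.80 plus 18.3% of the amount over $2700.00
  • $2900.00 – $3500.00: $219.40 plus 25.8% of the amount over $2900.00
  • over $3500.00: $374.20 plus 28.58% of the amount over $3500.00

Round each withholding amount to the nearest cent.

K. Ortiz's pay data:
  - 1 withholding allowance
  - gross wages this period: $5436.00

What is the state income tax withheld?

State Income Tax: taxable = $5436.00 − 1×$80.00 = $5356.00
  $374.20 + 28.58% × ($5356.00 − $3500.00) = $374.20 + 28.58% × $1856.00 = $904.64

$904.64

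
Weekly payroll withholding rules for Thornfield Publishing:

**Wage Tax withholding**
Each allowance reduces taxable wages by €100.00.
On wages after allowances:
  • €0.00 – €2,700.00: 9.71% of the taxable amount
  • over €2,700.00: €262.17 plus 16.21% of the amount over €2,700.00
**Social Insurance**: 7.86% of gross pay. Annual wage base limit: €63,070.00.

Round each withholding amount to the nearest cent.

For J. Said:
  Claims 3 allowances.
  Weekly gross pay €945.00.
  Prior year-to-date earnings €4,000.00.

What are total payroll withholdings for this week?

€136.91

Wage Tax: taxable = €945.00 − 3×€100.00 = €645.00
  9.71% × €645.00 = €62.63
Social Insurance: 7.86% × €945.00 = €74.28
Total: €62.63 + €74.28 = €136.91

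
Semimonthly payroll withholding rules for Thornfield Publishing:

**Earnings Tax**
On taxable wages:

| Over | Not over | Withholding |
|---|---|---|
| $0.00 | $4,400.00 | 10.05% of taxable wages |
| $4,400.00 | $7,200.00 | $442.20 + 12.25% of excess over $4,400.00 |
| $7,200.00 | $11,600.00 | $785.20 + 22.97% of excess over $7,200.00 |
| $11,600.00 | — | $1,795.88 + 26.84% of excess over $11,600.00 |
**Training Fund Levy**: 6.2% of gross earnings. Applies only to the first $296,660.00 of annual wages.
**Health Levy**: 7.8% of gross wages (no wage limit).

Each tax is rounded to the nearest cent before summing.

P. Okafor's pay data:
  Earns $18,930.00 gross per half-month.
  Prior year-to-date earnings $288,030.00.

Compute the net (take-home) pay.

$13,155.15

Earnings Tax: taxable = $18,930.00
  $1,795.88 + 26.84% × ($18,930.00 − $11,600.00) = $1,795.88 + 26.84% × $7,330.00 = $3,763.25
Training Fund Levy: cap $296,660.00 − YTD $288,030.00 = $8,630.00 subject; 6.2% × $8,630.00 = $535.06
Health Levy: 7.8% × $18,930.00 = $1,476.54
Total withheld: $3,763.25 + $535.06 + $1,476.54 = $5,774.85
Net pay: $18,930.00 − $5,774.85 = $13,155.15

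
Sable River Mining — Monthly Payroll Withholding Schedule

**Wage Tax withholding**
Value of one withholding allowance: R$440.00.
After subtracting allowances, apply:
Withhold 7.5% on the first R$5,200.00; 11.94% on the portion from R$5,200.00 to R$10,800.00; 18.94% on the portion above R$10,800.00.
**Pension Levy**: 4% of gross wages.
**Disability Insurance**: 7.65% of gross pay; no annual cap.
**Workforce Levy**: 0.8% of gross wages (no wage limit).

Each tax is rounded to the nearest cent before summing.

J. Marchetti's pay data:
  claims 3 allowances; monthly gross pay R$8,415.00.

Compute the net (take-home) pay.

Wage Tax: taxable = R$8,415.00 − 3×R$440.00 = R$7,095.00
  R$390.00 + 11.94% × (R$7,095.00 − R$5,200.00) = R$390.00 + 11.94% × R$1,895.00 = R$616.26
Pension Levy: 4% × R$8,415.00 = R$336.60
Disability Insurance: 7.65% × R$8,415.00 = R$643.75
Workforce Levy: 0.8% × R$8,415.00 = R$67.32
Total withheld: R$616.26 + R$336.60 + R$643.75 + R$67.32 = R$1,663.93
Net pay: R$8,415.00 − R$1,663.93 = R$6,751.07

R$6,751.07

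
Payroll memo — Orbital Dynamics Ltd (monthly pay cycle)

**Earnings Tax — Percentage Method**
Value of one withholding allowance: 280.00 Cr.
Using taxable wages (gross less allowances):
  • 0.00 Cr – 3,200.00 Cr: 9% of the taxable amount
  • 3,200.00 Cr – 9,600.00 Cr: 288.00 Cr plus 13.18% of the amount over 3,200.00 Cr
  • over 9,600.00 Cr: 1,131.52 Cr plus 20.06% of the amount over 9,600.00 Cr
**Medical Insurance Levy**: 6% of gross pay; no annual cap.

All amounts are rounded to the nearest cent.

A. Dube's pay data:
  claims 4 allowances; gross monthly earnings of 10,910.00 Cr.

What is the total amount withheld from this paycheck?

Earnings Tax: taxable = 10,910.00 Cr − 4×280.00 Cr = 9,790.00 Cr
  1,131.52 Cr + 20.06% × (9,790.00 Cr − 9,600.00 Cr) = 1,131.52 Cr + 20.06% × 190.00 Cr = 1,169.63 Cr
Medical Insurance Levy: 6% × 10,910.00 Cr = 654.60 Cr
Total: 1,169.63 Cr + 654.60 Cr = 1,824.23 Cr

1,824.23 Cr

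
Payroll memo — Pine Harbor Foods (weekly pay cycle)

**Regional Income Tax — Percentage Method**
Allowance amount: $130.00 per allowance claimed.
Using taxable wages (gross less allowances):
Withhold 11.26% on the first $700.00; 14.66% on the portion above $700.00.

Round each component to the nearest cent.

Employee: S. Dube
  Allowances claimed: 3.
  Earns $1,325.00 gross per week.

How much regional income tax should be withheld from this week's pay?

Regional Income Tax: taxable = $1,325.00 − 3×$130.00 = $935.00
  $78.82 + 14.66% × ($935.00 − $700.00) = $78.82 + 14.66% × $235.00 = $113.27

$113.27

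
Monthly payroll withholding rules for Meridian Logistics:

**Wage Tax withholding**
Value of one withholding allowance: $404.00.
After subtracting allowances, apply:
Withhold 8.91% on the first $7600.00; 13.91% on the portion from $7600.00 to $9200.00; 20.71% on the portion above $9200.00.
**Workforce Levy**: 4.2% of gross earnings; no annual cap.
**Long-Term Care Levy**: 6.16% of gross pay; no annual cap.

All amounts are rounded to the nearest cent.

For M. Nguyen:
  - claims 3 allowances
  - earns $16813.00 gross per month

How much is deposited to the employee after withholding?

Wage Tax: taxable = $16813.00 − 3×$404.00 = $15601.00
  $899.72 + 20.71% × ($15601.00 − $9200.00) = $899.72 + 20.71% × $6401.00 = $2225.37
Workforce Levy: 4.2% × $16813.00 = $706.15
Long-Term Care Levy: 6.16% × $16813.00 = $1035.68
Total withheld: $2225.37 + $706.15 + $1035.68 = $3967.20
Net pay: $16813.00 − $3967.20 = $12845.80

$12845.80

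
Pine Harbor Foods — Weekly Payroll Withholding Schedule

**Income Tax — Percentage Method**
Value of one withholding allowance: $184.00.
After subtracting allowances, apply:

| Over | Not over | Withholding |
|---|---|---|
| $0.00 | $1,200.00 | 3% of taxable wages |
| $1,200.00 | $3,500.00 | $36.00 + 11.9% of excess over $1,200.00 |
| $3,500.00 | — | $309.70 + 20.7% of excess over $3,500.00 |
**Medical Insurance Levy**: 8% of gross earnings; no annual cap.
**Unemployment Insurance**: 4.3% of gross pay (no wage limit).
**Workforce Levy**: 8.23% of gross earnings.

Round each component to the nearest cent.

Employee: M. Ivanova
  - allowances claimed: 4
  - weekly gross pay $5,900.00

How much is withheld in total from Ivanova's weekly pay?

Income Tax: taxable = $5,900.00 − 4×$184.00 = $5,164.00
  $309.70 + 20.7% × ($5,164.00 − $3,500.00) = $309.70 + 20.7% × $1,664.00 = $654.15
Medical Insurance Levy: 8% × $5,900.00 = $472.00
Unemployment Insurance: 4.3% × $5,900.00 = $253.70
Workforce Levy: 8.23% × $5,900.00 = $485.57
Total: $654.15 + $472.00 + $253.70 + $485.57 = $1,865.42

$1,865.42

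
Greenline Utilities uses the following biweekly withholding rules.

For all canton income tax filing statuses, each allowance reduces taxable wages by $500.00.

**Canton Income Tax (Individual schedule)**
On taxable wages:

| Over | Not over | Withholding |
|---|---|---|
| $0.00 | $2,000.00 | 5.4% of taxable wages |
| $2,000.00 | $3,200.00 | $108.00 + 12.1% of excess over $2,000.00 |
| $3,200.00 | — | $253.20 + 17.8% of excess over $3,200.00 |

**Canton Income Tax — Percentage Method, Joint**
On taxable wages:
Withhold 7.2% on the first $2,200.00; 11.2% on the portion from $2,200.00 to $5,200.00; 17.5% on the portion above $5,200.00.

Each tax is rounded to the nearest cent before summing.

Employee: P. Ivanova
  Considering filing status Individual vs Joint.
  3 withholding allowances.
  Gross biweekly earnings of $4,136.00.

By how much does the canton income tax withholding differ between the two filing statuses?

$22.27

Canton Income Tax (Individual): taxable = $4,136.00 − 3×$500.00 = $2,636.00
  $108.00 + 12.1% × ($2,636.00 − $2,000.00) = $108.00 + 12.1% × $636.00 = $184.96
Canton Income Tax (Joint): taxable = $4,136.00 − 3×$500.00 = $2,636.00
  $158.40 + 11.2% × ($2,636.00 − $2,200.00) = $158.40 + 11.2% × $436.00 = $207.23
Difference: |$184.96 − $207.23| = $22.27 (higher under Joint)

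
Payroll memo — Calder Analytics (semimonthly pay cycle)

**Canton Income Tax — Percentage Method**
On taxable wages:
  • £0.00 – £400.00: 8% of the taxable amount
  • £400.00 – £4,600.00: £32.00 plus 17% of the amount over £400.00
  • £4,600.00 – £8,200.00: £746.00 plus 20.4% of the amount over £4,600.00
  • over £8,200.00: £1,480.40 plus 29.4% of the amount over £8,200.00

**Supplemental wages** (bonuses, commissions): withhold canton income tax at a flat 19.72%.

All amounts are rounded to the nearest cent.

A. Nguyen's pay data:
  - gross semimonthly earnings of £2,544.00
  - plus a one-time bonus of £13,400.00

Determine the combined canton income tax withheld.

Canton Income Tax: taxable = £2,544.00
  £32.00 + 17% × (£2,544.00 − £400.00) = £32.00 + 17% × £2,144.00 = £396.48
Supplemental (19.72% flat on bonus): 19.72% × £13,400.00 = £2,642.48
Total canton income tax: £396.48 + £2,642.48 = £3,038.96

£3,038.96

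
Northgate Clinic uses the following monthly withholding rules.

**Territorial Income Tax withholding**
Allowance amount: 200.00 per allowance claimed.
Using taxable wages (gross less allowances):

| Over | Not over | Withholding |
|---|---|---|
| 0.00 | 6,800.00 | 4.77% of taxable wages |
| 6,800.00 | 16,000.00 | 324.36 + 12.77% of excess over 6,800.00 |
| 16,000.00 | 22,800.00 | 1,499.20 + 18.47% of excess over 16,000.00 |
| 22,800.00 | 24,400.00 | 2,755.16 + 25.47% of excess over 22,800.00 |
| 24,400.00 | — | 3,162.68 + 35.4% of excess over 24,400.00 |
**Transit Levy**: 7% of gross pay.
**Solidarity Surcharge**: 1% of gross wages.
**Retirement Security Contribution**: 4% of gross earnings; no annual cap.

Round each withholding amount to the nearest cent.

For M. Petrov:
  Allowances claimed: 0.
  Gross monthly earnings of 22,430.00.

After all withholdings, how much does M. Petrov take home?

17,051.58

Territorial Income Tax: taxable = 22,430.00
  1,499.20 + 18.47% × (22,430.00 − 16,000.00) = 1,499.20 + 18.47% × 6,430.00 = 2,686.82
Transit Levy: 7% × 22,430.00 = 1,570.10
Solidarity Surcharge: 1% × 22,430.00 = 224.30
Retirement Security Contribution: 4% × 22,430.00 = 897.20
Total withheld: 2,686.82 + 1,570.10 + 224.30 + 897.20 = 5,378.42
Net pay: 22,430.00 − 5,378.42 = 17,051.58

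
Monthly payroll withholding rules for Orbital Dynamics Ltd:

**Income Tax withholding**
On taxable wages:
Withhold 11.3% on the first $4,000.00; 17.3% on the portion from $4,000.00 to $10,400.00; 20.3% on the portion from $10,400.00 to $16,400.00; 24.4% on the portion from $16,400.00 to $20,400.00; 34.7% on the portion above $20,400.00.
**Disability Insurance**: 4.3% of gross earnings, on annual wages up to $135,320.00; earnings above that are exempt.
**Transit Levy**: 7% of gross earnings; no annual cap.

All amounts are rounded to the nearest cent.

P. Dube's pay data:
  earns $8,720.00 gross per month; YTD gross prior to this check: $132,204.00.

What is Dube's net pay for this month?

Income Tax: taxable = $8,720.00
  $452.00 + 17.3% × ($8,720.00 − $4,000.00) = $452.00 + 17.3% × $4,720.00 = $1,268.56
Disability Insurance: cap $135,320.00 − YTD $132,204.00 = $3,116.00 subject; 4.3% × $3,116.00 = $133.99
Transit Levy: 7% × $8,720.00 = $610.40
Total withheld: $1,268.56 + $133.99 + $610.40 = $2,012.95
Net pay: $8,720.00 − $2,012.95 = $6,707.05

$6,707.05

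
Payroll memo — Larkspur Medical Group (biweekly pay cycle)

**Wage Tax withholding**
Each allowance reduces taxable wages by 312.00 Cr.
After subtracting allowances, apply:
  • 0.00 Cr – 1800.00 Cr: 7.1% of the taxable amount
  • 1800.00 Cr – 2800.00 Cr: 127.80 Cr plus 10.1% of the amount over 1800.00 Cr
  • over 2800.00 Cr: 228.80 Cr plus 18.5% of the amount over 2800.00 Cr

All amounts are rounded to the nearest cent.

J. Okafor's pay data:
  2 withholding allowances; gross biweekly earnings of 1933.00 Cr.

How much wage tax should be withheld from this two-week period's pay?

92.94 Cr

Wage Tax: taxable = 1933.00 Cr − 2×312.00 Cr = 1309.00 Cr
  7.1% × 1309.00 Cr = 92.94 Cr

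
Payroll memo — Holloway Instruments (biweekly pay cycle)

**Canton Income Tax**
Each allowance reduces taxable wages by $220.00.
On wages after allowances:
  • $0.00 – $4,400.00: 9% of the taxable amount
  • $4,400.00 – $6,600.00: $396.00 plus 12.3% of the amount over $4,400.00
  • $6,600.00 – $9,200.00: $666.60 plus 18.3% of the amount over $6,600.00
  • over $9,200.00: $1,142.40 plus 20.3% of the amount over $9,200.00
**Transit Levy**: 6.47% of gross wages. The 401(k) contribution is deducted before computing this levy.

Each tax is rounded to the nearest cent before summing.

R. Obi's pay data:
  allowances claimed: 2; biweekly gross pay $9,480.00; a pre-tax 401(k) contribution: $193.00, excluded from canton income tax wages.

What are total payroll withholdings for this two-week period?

Canton Income Tax: taxable = $9,480.00 − $193.00 − 2×$220.00 = $8,847.00
  $666.60 + 18.3% × ($8,847.00 − $6,600.00) = $666.60 + 18.3% × $2,247.00 = $1,077.80
Transit Levy: 6.47% × $9,287.00 = $600.87
Total: $1,077.80 + $600.87 = $1,678.67

$1,678.67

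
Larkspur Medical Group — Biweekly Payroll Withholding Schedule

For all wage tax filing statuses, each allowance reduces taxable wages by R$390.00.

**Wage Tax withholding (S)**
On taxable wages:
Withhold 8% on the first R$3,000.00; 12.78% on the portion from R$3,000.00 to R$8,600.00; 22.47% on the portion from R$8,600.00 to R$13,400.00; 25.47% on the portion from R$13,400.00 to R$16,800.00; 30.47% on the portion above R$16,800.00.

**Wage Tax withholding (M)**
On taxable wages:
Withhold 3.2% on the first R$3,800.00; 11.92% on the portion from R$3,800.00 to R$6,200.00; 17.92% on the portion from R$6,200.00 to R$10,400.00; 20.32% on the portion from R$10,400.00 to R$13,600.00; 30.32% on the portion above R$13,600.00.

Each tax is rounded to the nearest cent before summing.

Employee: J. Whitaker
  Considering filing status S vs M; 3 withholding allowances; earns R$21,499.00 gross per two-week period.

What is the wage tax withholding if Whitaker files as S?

Wage Tax (S): taxable = R$21,499.00 − 3×R$390.00 = R$20,329.00
  R$2,900.22 + 30.47% × (R$20,329.00 − R$16,800.00) = R$2,900.22 + 30.47% × R$3,529.00 = R$3,975.51

R$3,975.51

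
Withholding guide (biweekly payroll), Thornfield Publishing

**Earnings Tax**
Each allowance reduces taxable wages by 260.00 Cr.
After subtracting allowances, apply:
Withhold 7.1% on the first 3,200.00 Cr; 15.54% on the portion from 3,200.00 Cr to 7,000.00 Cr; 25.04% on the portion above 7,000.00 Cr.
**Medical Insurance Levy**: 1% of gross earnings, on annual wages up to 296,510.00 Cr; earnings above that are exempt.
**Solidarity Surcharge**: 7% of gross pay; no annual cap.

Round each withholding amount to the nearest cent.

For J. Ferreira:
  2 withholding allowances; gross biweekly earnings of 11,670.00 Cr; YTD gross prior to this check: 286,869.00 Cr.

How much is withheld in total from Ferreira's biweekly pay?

2,770.19 Cr

Earnings Tax: taxable = 11,670.00 Cr − 2×260.00 Cr = 11,150.00 Cr
  817.72 Cr + 25.04% × (11,150.00 Cr − 7,000.00 Cr) = 817.72 Cr + 25.04% × 4,150.00 Cr = 1,856.88 Cr
Medical Insurance Levy: cap 296,510.00 Cr − YTD 286,869.00 Cr = 9,641.00 Cr subject; 1% × 9,641.00 Cr = 96.41 Cr
Solidarity Surcharge: 7% × 11,670.00 Cr = 816.90 Cr
Total: 1,856.88 Cr + 96.41 Cr + 816.90 Cr = 2,770.19 Cr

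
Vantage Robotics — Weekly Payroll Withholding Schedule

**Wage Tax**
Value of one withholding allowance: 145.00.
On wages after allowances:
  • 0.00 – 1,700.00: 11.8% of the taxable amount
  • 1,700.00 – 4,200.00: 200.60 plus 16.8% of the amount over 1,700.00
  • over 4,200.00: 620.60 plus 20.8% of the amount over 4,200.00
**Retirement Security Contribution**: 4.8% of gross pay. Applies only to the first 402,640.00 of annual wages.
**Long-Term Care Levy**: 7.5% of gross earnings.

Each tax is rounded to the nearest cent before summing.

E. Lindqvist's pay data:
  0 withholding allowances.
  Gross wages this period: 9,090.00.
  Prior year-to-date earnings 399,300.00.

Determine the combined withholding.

Wage Tax: taxable = 9,090.00
  620.60 + 20.8% × (9,090.00 − 4,200.00) = 620.60 + 20.8% × 4,890.00 = 1,637.72
Retirement Security Contribution: cap 402,640.00 − YTD 399,300.00 = 3,340.00 subject; 4.8% × 3,340.00 = 160.32
Long-Term Care Levy: 7.5% × 9,090.00 = 681.75
Total: 1,637.72 + 160.32 + 681.75 = 2,479.79

2,479.79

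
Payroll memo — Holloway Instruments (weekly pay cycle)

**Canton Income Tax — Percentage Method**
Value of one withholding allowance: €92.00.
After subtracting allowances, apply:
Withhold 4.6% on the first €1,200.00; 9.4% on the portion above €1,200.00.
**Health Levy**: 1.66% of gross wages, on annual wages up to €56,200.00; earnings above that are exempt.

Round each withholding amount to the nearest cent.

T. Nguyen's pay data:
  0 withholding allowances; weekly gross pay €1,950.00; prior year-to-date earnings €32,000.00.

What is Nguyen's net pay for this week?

Canton Income Tax: taxable = €1,950.00
  €55.20 + 9.4% × (€1,950.00 − €1,200.00) = €55.20 + 9.4% × €750.00 = €125.70
Health Levy: 1.66% × €1,950.00 = €32.37
Total withheld: €125.70 + €32.37 = €158.07
Net pay: €1,950.00 − €158.07 = €1,791.93

€1,791.93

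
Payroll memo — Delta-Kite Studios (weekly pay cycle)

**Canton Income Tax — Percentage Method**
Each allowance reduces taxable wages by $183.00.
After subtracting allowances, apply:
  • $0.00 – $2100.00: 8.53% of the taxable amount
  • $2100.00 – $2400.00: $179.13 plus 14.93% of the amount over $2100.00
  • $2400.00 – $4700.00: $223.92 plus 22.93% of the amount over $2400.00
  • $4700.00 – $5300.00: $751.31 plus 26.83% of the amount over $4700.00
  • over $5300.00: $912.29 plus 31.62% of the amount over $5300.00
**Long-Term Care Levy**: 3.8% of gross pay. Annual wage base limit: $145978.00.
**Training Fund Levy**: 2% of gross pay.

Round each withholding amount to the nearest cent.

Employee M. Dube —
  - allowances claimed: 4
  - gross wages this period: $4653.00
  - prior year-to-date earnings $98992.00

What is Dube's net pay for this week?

Canton Income Tax: taxable = $4653.00 − 4×$183.00 = $3921.00
  $223.92 + 22.93% × ($3921.00 − $2400.00) = $223.92 + 22.93% × $1521.00 = $572.69
Long-Term Care Levy: 3.8% × $4653.00 = $176.81
Training Fund Levy: 2% × $4653.00 = $93.06
Total withheld: $572.69 + $176.81 + $93.06 = $842.56
Net pay: $4653.00 − $842.56 = $3810.44

$3810.44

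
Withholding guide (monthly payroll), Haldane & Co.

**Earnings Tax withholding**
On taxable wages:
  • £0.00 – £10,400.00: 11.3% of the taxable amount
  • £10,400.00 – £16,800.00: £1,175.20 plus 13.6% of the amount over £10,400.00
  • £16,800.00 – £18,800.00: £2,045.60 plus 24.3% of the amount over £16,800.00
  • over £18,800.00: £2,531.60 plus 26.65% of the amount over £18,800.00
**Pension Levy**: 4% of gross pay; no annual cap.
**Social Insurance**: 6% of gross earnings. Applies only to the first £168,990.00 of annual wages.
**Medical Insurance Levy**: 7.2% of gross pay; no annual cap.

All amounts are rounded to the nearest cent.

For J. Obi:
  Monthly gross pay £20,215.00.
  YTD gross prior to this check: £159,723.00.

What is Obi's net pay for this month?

Earnings Tax: taxable = £20,215.00
  £2,531.60 + 26.65% × (£20,215.00 − £18,800.00) = £2,531.60 + 26.65% × £1,415.00 = £2,908.70
Pension Levy: 4% × £20,215.00 = £808.60
Social Insurance: cap £168,990.00 − YTD £159,723.00 = £9,267.00 subject; 6% × £9,267.00 = £556.02
Medical Insurance Levy: 7.2% × £20,215.00 = £1,455.48
Total withheld: £2,908.70 + £808.60 + £556.02 + £1,455.48 = £5,728.80
Net pay: £20,215.00 − £5,728.80 = £14,486.20

£14,486.20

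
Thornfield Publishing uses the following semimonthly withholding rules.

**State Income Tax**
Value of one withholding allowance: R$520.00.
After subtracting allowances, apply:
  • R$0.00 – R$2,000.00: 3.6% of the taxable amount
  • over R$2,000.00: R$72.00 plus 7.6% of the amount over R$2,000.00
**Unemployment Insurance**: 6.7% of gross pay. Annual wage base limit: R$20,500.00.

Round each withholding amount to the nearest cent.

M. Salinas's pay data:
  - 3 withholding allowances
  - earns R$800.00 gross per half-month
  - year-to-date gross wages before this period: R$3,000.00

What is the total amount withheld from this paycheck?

State Income Tax: taxable = R$800.00 − 3×R$520.00 = R$-760.00
  Taxable ≤ 0 → R$0.00
Unemployment Insurance: 6.7% × R$800.00 = R$53.60
Total: R$0.00 + R$53.60 = R$53.60

R$53.60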